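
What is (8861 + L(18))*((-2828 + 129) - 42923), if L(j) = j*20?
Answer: -420680462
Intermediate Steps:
L(j) = 20*j
(8861 + L(18))*((-2828 + 129) - 42923) = (8861 + 20*18)*((-2828 + 129) - 42923) = (8861 + 360)*(-2699 - 42923) = 9221*(-45622) = -420680462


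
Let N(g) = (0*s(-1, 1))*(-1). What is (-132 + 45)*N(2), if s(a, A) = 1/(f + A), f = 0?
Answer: 0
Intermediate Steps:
s(a, A) = 1/A (s(a, A) = 1/(0 + A) = 1/A)
N(g) = 0 (N(g) = (0/1)*(-1) = (0*1)*(-1) = 0*(-1) = 0)
(-132 + 45)*N(2) = (-132 + 45)*0 = -87*0 = 0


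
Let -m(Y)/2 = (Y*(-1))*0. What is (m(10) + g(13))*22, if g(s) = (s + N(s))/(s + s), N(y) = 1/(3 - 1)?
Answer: 297/26 ≈ 11.423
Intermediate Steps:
N(y) = 1/2
m(Y) = 0 (m(Y) = -2*Y*(-1)*0 = -2*(-Y)*0 = -2*0 = 0)
g(s) = (1/2 + s)/(2*s) (g(s) = (s + 1/2)/(s + s) = (1/2 + s)/((2*s)) = (1/2 + s)*(1/(2*s)) = (1/2 + s)/(2*s))
(m(10) + g(13))*22 = (0 + (1/4)*(1 + 2*13)/13)*22 = (0 + (1/4)*(1/13)*(1 + 26))*22 = (0 + (1/4)*(1/13)*27)*22 = (0 + 27/52)*22 = (27/52)*22 = 297/26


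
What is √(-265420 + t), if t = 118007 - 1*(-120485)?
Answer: 12*I*√187 ≈ 164.1*I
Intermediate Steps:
t = 238492 (t = 118007 + 120485 = 238492)
√(-265420 + t) = √(-265420 + 238492) = √(-26928) = 12*I*√187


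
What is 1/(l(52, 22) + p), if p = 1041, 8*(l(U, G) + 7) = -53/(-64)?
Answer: 512/529461 ≈ 0.00096702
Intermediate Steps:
l(U, G) = -3531/512 (l(U, G) = -7 + (-53/(-64))/8 = -7 + (-53*(-1/64))/8 = -7 + (1/8)*(53/64) = -7 + 53/512 = -3531/512)
1/(l(52, 22) + p) = 1/(-3531/512 + 1041) = 1/(529461/512) = 512/529461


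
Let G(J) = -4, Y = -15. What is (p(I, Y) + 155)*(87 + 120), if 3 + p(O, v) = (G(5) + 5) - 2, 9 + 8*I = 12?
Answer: 31257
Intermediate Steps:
I = 3/8 (I = -9/8 + (1/8)*12 = -9/8 + 3/2 = 3/8 ≈ 0.37500)
p(O, v) = -4 (p(O, v) = -3 + ((-4 + 5) - 2) = -3 + (1 - 2) = -3 - 1 = -4)
(p(I, Y) + 155)*(87 + 120) = (-4 + 155)*(87 + 120) = 151*207 = 31257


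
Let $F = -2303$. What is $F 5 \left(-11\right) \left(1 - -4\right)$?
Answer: $633325$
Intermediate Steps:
$F 5 \left(-11\right) \left(1 - -4\right) = - 2303 \cdot 5 \left(-11\right) \left(1 - -4\right) = - 2303 \left(- 55 \left(1 + 4\right)\right) = - 2303 \left(\left(-55\right) 5\right) = \left(-2303\right) \left(-275\right) = 633325$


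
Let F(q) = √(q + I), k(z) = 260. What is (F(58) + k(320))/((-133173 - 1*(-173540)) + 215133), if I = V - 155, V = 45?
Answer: 13/12775 + I*√13/127750 ≈ 0.0010176 + 2.8223e-5*I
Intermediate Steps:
I = -110 (I = 45 - 155 = -110)
F(q) = √(-110 + q) (F(q) = √(q - 110) = √(-110 + q))
(F(58) + k(320))/((-133173 - 1*(-173540)) + 215133) = (√(-110 + 58) + 260)/((-133173 - 1*(-173540)) + 215133) = (√(-52) + 260)/((-133173 + 173540) + 215133) = (2*I*√13 + 260)/(40367 + 215133) = (260 + 2*I*√13)/255500 = (260 + 2*I*√13)*(1/255500) = 13/12775 + I*√13/127750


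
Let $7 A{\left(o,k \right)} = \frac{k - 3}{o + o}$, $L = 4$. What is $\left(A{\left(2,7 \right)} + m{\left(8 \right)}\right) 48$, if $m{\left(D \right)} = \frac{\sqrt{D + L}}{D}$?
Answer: $\frac{48}{7} + 12 \sqrt{3} \approx 27.642$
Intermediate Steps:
$A{\left(o,k \right)} = \frac{-3 + k}{14 o}$ ($A{\left(o,k \right)} = \frac{\left(k - 3\right) \frac{1}{o + o}}{7} = \frac{\left(-3 + k\right) \frac{1}{2 o}}{7} = \frac{\frac{1}{2} \frac{1}{o} \left(-3 + k\right)}{7} = \frac{-3 + k}{14 o}$)
$m{\left(D \right)} = \frac{\sqrt{4 + D}}{D}$ ($m{\left(D \right)} = \frac{\sqrt{D + 4}}{D} = \frac{\sqrt{4 + D}}{D}$)
$\left(A{\left(2,7 \right)} + m{\left(8 \right)}\right) 48 = \left(\frac{-3 + 7}{14 \cdot 2} + \frac{\sqrt{4 + 8}}{8}\right) 48 = \left(\frac{1}{14} \cdot \frac{1}{2} \cdot 4 + \frac{\sqrt{12}}{8}\right) 48 = \left(\frac{1}{7} + \frac{2 \sqrt{3}}{8}\right) 48 = \left(\frac{1}{7} + \frac{\sqrt{3}}{4}\right) 48 = \frac{48}{7} + 12 \sqrt{3}$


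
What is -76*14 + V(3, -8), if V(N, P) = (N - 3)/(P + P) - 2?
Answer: -1066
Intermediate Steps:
V(N, P) = -2 + (-3 + N)/(2*P) (V(N, P) = (-3 + N)/((2*P)) - 2 = (-3 + N)*(1/(2*P)) - 2 = (-3 + N)/(2*P) - 2 = -2 + (-3 + N)/(2*P))
-76*14 + V(3, -8) = -76*14 + (½)*(-3 + 3 - 4*(-8))/(-8) = -1064 + (½)*(-⅛)*(-3 + 3 + 32) = -1064 + (½)*(-⅛)*32 = -1064 - 2 = -1066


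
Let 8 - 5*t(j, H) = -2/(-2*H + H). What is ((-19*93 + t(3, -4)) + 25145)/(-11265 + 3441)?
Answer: -233797/78240 ≈ -2.9882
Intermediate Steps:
t(j, H) = 8/5 - 2/(5*H) (t(j, H) = 8/5 - (-2)/(5*(-2*H + H)) = 8/5 - (-2)/(5*((-H))) = 8/5 - (-2)*(-1/H)/5 = 8/5 - 2/(5*H))
((-19*93 + t(3, -4)) + 25145)/(-11265 + 3441) = ((-19*93 + (2/5)*(-1 + 4*(-4))/(-4)) + 25145)/(-11265 + 3441) = ((-1767 + (2/5)*(-1/4)*(-1 - 16)) + 25145)/(-7824) = ((-1767 + (2/5)*(-1/4)*(-17)) + 25145)*(-1/7824) = ((-1767 + 17/10) + 25145)*(-1/7824) = (-17653/10 + 25145)*(-1/7824) = (233797/10)*(-1/7824) = -233797/78240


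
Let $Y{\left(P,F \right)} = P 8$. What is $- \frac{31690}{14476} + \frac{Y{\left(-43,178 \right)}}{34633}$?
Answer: $- \frac{551249757}{250673654} \approx -2.1991$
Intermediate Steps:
$Y{\left(P,F \right)} = 8 P$
$- \frac{31690}{14476} + \frac{Y{\left(-43,178 \right)}}{34633} = - \frac{31690}{14476} + \frac{8 \left(-43\right)}{34633} = \left(-31690\right) \frac{1}{14476} - \frac{344}{34633} = - \frac{15845}{7238} - \frac{344}{34633} = - \frac{551249757}{250673654}$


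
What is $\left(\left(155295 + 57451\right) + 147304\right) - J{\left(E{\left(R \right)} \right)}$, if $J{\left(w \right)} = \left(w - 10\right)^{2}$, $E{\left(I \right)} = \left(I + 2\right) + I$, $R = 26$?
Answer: $358114$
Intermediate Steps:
$E{\left(I \right)} = 2 + 2 I$ ($E{\left(I \right)} = \left(2 + I\right) + I = 2 + 2 I$)
$J{\left(w \right)} = \left(-10 + w\right)^{2}$
$\left(\left(155295 + 57451\right) + 147304\right) - J{\left(E{\left(R \right)} \right)} = \left(\left(155295 + 57451\right) + 147304\right) - \left(-10 + \left(2 + 2 \cdot 26\right)\right)^{2} = \left(212746 + 147304\right) - \left(-10 + \left(2 + 52\right)\right)^{2} = 360050 - \left(-10 + 54\right)^{2} = 360050 - 44^{2} = 360050 - 1936 = 358114$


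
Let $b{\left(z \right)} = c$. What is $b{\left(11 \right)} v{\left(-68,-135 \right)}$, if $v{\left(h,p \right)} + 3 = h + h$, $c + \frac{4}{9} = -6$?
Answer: $\frac{8062}{9} \approx 895.78$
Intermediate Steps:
$c = - \frac{58}{9}$ ($c = - \frac{4}{9} - 6 = - \frac{58}{9} \approx -6.4444$)
$b{\left(z \right)} = - \frac{58}{9}$
$v{\left(h,p \right)} = -3 + 2 h$ ($v{\left(h,p \right)} = -3 + \left(h + h\right) = -3 + 2 h$)
$b{\left(11 \right)} v{\left(-68,-135 \right)} = - \frac{58 \left(-3 + 2 \left(-68\right)\right)}{9} = - \frac{58 \left(-3 - 136\right)}{9} = \left(- \frac{58}{9}\right) \left(-139\right) = \frac{8062}{9}$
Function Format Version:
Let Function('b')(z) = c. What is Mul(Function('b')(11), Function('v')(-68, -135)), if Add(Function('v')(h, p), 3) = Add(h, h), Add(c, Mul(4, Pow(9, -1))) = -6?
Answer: Rational(8062, 9) ≈ 895.78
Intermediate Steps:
c = Rational(-58, 9) (c = Add(Rational(-4, 9), -6) = Rational(-58, 9) ≈ -6.4444)
Function('b')(z) = Rational(-58, 9)
Function('v')(h, p) = Add(-3, Mul(2, h)) (Function('v')(h, p) = Add(-3, Add(h, h)) = Add(-3, Mul(2, h)))
Mul(Function('b')(11), Function('v')(-68, -135)) = Mul(Rational(-58, 9), Add(-3, Mul(2, -68))) = Mul(Rational(-58, 9), Add(-3, -136)) = Mul(Rational(-58, 9), -139) = Rational(8062, 9)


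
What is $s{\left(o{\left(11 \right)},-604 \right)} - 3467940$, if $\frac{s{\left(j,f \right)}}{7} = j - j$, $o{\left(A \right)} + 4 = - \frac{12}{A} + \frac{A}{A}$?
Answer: $-3467940$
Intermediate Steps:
$o{\left(A \right)} = -3 - \frac{12}{A}$ ($o{\left(A \right)} = -4 - \left(\frac{12}{A} - \frac{A}{A}\right) = -4 + \left(- \frac{12}{A} + 1\right) = -4 + \left(1 - \frac{12}{A}\right) = -3 - \frac{12}{A}$)
$s{\left(j,f \right)} = 0$ ($s{\left(j,f \right)} = 7 \left(j - j\right) = 7 \cdot 0 = 0$)
$s{\left(o{\left(11 \right)},-604 \right)} - 3467940 = 0 - 3467940 = -3467940$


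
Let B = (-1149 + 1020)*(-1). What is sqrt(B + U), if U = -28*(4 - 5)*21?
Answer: sqrt(717) ≈ 26.777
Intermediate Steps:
U = 588 (U = -28*(-1)*21 = 28*21 = 588)
B = 129 (B = -129*(-1) = 129)
sqrt(B + U) = sqrt(129 + 588) = sqrt(717)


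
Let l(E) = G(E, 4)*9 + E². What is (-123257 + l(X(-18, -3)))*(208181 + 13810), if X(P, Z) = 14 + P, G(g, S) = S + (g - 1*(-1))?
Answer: -27356394912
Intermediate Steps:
G(g, S) = 1 + S + g (G(g, S) = S + (g + 1) = S + (1 + g) = 1 + S + g)
l(E) = 45 + E² + 9*E (l(E) = (1 + 4 + E)*9 + E² = (5 + E)*9 + E² = (45 + 9*E) + E² = 45 + E² + 9*E)
(-123257 + l(X(-18, -3)))*(208181 + 13810) = (-123257 + (45 + (14 - 18)² + 9*(14 - 18)))*(208181 + 13810) = (-123257 + (45 + (-4)² + 9*(-4)))*221991 = (-123257 + (45 + 16 - 36))*221991 = (-123257 + 25)*221991 = -123232*221991 = -27356394912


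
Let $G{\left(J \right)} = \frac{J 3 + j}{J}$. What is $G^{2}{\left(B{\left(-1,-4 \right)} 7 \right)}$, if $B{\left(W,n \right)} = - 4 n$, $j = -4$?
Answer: $\frac{6889}{784} \approx 8.787$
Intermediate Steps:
$G{\left(J \right)} = \frac{-4 + 3 J}{J}$ ($G{\left(J \right)} = \frac{J 3 - 4}{J} = \frac{3 J - 4}{J} = \frac{-4 + 3 J}{J}$)
$G^{2}{\left(B{\left(-1,-4 \right)} 7 \right)} = \left(3 - \frac{4}{\left(-4\right) \left(-4\right) 7}\right)^{2} = \left(3 - \frac{4}{16 \cdot 7}\right)^{2} = \left(3 - \frac{4}{112}\right)^{2} = \left(3 - \frac{1}{28}\right)^{2} = \left(\frac{83}{28}\right)^{2} = \frac{6889}{784}$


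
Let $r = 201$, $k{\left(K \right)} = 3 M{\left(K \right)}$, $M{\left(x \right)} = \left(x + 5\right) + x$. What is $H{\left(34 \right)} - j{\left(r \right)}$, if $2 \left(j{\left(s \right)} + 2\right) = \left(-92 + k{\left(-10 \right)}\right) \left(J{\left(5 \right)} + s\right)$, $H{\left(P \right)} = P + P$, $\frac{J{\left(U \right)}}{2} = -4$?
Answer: $\frac{26581}{2} \approx 13291.0$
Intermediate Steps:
$M{\left(x \right)} = 5 + 2 x$ ($M{\left(x \right)} = \left(5 + x\right) + x = 5 + 2 x$)
$J{\left(U \right)} = -8$ ($J{\left(U \right)} = 2 \left(-4\right) = -8$)
$k{\left(K \right)} = 15 + 6 K$ ($k{\left(K \right)} = 3 \left(5 + 2 K\right) = 15 + 6 K$)
$H{\left(P \right)} = 2 P$
$j{\left(s \right)} = 546 - \frac{137 s}{2}$ ($j{\left(s \right)} = -2 + \frac{\left(-92 + \left(15 + 6 \left(-10\right)\right)\right) \left(-8 + s\right)}{2} = -2 + \frac{\left(-92 + \left(15 - 60\right)\right) \left(-8 + s\right)}{2} = -2 + \frac{\left(-92 - 45\right) \left(-8 + s\right)}{2} = -2 + \frac{\left(-137\right) \left(-8 + s\right)}{2} = -2 + \frac{1096 - 137 s}{2} = -2 - \left(-548 + \frac{137 s}{2}\right) = 546 - \frac{137 s}{2}$)
$H{\left(34 \right)} - j{\left(r \right)} = 2 \cdot 34 - \left(546 - \frac{27537}{2}\right) = 68 - \left(546 - \frac{27537}{2}\right) = 68 - - \frac{26445}{2} = 68 + \frac{26445}{2} = \frac{26581}{2}$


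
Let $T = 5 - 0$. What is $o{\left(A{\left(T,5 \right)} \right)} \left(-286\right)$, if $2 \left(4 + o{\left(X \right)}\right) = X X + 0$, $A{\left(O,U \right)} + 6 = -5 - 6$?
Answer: $-40183$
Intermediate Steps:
$T = 5$ ($T = 5 + 0 = 5$)
$A{\left(O,U \right)} = -17$ ($A{\left(O,U \right)} = -6 - 11 = -17$)
$o{\left(X \right)} = -4 + \frac{X^{2}}{2}$ ($o{\left(X \right)} = -4 + \frac{X X + 0}{2} = -4 + \frac{X^{2} + 0}{2} = -4 + \frac{X^{2}}{2}$)
$o{\left(A{\left(T,5 \right)} \right)} \left(-286\right) = \left(-4 + \frac{\left(-17\right)^{2}}{2}\right) \left(-286\right) = \left(-4 + \frac{1}{2} \cdot 289\right) \left(-286\right) = \left(-4 + \frac{289}{2}\right) \left(-286\right) = \frac{281}{2} \left(-286\right) = -40183$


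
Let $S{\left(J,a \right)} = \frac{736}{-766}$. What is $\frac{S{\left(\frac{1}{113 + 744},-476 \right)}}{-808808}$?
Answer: $\frac{46}{38721683} \approx 1.188 \cdot 10^{-6}$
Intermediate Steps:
$S{\left(J,a \right)} = - \frac{368}{383}$ ($S{\left(J,a \right)} = 736 \left(- \frac{1}{766}\right) = - \frac{368}{383}$)
$\frac{S{\left(\frac{1}{113 + 744},-476 \right)}}{-808808} = - \frac{368}{383 \left(-808808\right)} = \left(- \frac{368}{383}\right) \left(- \frac{1}{808808}\right) = \frac{46}{38721683}$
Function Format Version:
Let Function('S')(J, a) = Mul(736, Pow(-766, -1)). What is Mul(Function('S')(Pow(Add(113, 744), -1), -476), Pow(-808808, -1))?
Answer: Rational(46, 38721683) ≈ 1.1880e-6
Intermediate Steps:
Function('S')(J, a) = Rational(-368, 383) (Function('S')(J, a) = Mul(736, Rational(-1, 766)) = Rational(-368, 383))
Mul(Function('S')(Pow(Add(113, 744), -1), -476), Pow(-808808, -1)) = Mul(Rational(-368, 383), Pow(-808808, -1)) = Mul(Rational(-368, 383), Rational(-1, 808808)) = Rational(46, 38721683)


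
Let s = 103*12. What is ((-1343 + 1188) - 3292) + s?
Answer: -2211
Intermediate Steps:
s = 1236
((-1343 + 1188) - 3292) + s = ((-1343 + 1188) - 3292) + 1236 = (-155 - 3292) + 1236 = -3447 + 1236 = -2211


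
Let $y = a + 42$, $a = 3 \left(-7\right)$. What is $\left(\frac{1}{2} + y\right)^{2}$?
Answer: $\frac{1849}{4} \approx 462.25$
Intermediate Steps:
$a = -21$
$y = 21$ ($y = -21 + 42 = 21$)
$\left(\frac{1}{2} + y\right)^{2} = \left(\frac{1}{2} + 21\right)^{2} = \left(\frac{43}{2}\right)^{2} = \frac{1849}{4}$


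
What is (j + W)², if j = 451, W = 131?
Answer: 338724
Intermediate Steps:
(j + W)² = (451 + 131)² = 582² = 338724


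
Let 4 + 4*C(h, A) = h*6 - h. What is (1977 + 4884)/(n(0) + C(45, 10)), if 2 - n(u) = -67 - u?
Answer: 27444/497 ≈ 55.219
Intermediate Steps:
n(u) = 69 + u (n(u) = 2 - (-67 - u) = 2 + (67 + u) = 69 + u)
C(h, A) = -1 + 5*h/4 (C(h, A) = -1 + (h*6 - h)/4 = -1 + (6*h - h)/4 = -1 + (5*h)/4 = -1 + 5*h/4)
(1977 + 4884)/(n(0) + C(45, 10)) = (1977 + 4884)/((69 + 0) + (-1 + (5/4)*45)) = 6861/(69 + (-1 + 225/4)) = 6861/(69 + 221/4) = 6861/(497/4) = 6861*(4/497) = 27444/497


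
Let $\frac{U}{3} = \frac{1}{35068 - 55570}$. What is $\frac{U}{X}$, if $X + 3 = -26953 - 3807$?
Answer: $\frac{1}{210234342} \approx 4.7566 \cdot 10^{-9}$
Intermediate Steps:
$U = - \frac{1}{6834}$ ($U = \frac{3}{35068 - 55570} = \frac{3}{-20502} = 3 \left(- \frac{1}{20502}\right) = - \frac{1}{6834} \approx -0.00014633$)
$X = -30763$ ($X = -3 - 30760 = -30763$)
$\frac{U}{X} = - \frac{1}{6834 \left(-30763\right)} = \left(- \frac{1}{6834}\right) \left(- \frac{1}{30763}\right) = \frac{1}{210234342}$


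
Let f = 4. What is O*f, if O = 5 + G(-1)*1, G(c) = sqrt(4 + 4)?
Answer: 20 + 8*sqrt(2) ≈ 31.314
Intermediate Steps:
G(c) = 2*sqrt(2) (G(c) = sqrt(8) = 2*sqrt(2))
O = 5 + 2*sqrt(2) (O = 5 + (2*sqrt(2))*1 = 5 + 2*sqrt(2) ≈ 7.8284)
O*f = (5 + 2*sqrt(2))*4 = 20 + 8*sqrt(2)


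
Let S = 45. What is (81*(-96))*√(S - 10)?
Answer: -7776*√35 ≈ -46003.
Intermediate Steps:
(81*(-96))*√(S - 10) = (81*(-96))*√(45 - 10) = -7776*√35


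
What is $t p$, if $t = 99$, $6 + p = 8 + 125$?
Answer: $12573$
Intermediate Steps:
$p = 127$ ($p = -6 + \left(8 + 125\right) = -6 + 133 = 127$)
$t p = 99 \cdot 127 = 12573$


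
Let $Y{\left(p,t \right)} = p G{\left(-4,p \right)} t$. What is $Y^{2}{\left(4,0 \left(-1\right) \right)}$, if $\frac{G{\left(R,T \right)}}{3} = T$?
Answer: $0$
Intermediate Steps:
$G{\left(R,T \right)} = 3 T$
$Y{\left(p,t \right)} = 3 t p^{2}$ ($Y{\left(p,t \right)} = p 3 p t = 3 p^{2} t = 3 t p^{2}$)
$Y^{2}{\left(4,0 \left(-1\right) \right)} = \left(3 \cdot 0 \left(-1\right) 4^{2}\right)^{2} = \left(3 \cdot 0 \cdot 16\right)^{2} = 0^{2} = 0$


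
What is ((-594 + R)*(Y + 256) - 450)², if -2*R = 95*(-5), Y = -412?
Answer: 3043066896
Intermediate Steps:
R = 475/2 (R = -95*(-5)/2 = -½*(-475) = 475/2 ≈ 237.50)
((-594 + R)*(Y + 256) - 450)² = ((-594 + 475/2)*(-412 + 256) - 450)² = (-713/2*(-156) - 450)² = (55614 - 450)² = 55164² = 3043066896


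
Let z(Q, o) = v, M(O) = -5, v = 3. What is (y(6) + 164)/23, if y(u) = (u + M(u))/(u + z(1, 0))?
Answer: 1477/207 ≈ 7.1353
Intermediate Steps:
z(Q, o) = 3
y(u) = (-5 + u)/(3 + u) (y(u) = (u - 5)/(u + 3) = (-5 + u)/(3 + u))
(y(6) + 164)/23 = ((-5 + 6)/(3 + 6) + 164)/23 = (1/9 + 164)*(1/23) = ((⅑)*1 + 164)*(1/23) = (⅑ + 164)*(1/23) = (1477/9)*(1/23) = 1477/207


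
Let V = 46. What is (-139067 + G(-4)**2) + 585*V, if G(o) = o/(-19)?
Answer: -40488661/361 ≈ -1.1216e+5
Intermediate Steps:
G(o) = -o/19 (G(o) = o*(-1/19) = -o/19)
(-139067 + G(-4)**2) + 585*V = (-139067 + (-1/19*(-4))**2) + 585*46 = (-139067 + (4/19)**2) + 26910 = (-139067 + 16/361) + 26910 = -50203171/361 + 26910 = -40488661/361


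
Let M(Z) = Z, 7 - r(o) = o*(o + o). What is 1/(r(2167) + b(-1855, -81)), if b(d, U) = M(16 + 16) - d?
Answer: -1/9389884 ≈ -1.0650e-7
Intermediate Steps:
r(o) = 7 - 2*o² (r(o) = 7 - o*(o + o) = 7 - o*2*o = 7 - 2*o²)
b(d, U) = 32 - d (b(d, U) = (16 + 16) - d = 32 - d)
1/(r(2167) + b(-1855, -81)) = 1/((7 - 2*2167²) + (32 - 1*(-1855))) = 1/((7 - 2*4695889) + (32 + 1855)) = 1/((7 - 9391778) + 1887) = 1/(-9391771 + 1887) = 1/(-9389884) = -1/9389884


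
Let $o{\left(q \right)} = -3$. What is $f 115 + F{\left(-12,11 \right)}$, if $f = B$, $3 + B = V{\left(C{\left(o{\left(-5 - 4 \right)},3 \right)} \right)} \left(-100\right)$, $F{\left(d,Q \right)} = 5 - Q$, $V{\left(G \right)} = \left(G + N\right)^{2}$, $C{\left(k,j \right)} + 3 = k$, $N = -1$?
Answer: $-563851$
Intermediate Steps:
$C{\left(k,j \right)} = -3 + k$
$V{\left(G \right)} = \left(-1 + G\right)^{2}$ ($V{\left(G \right)} = \left(G - 1\right)^{2} = \left(-1 + G\right)^{2}$)
$B = -4903$ ($B = -3 + \left(-1 - 6\right)^{2} \left(-100\right) = -3 + \left(-7\right)^{2} \left(-100\right) = -3 + 49 \left(-100\right) = -3 - 4900 = -4903$)
$f = -4903$
$f 115 + F{\left(-12,11 \right)} = \left(-4903\right) 115 + \left(5 - 11\right) = -563845 + \left(5 - 11\right) = -563845 - 6 = -563851$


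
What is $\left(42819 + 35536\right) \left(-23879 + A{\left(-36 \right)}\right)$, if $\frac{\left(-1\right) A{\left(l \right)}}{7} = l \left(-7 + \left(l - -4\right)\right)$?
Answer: $-2641111985$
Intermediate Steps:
$A{\left(l \right)} = - 7 l \left(-3 + l\right)$ ($A{\left(l \right)} = - 7 l \left(-7 + \left(l - -4\right)\right) = - 7 l \left(-7 + \left(l + 4\right)\right) = - 7 l \left(-7 + \left(4 + l\right)\right) = - 7 l \left(-3 + l\right)$)
$\left(42819 + 35536\right) \left(-23879 + A{\left(-36 \right)}\right) = \left(42819 + 35536\right) \left(-23879 + 7 \left(-36\right) \left(3 - -36\right)\right) = 78355 \left(-23879 + 7 \left(-36\right) \left(3 + 36\right)\right) = 78355 \left(-23879 + 7 \left(-36\right) 39\right) = 78355 \left(-23879 - 9828\right) = 78355 \left(-33707\right) = -2641111985$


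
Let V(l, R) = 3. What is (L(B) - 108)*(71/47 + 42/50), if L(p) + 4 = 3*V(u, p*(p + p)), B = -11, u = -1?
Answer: -284486/1175 ≈ -242.12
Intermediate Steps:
L(p) = 5 (L(p) = -4 + 3*3 = -4 + 9 = 5)
(L(B) - 108)*(71/47 + 42/50) = (5 - 108)*(71/47 + 42/50) = -103*(71*(1/47) + 42*(1/50)) = -103*(71/47 + 21/25) = -103*2762/1175 = -284486/1175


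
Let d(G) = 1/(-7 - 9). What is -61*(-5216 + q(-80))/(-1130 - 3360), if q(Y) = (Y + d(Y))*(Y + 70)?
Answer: -2154703/35920 ≈ -59.986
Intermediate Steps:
d(G) = -1/16 (d(G) = 1/(-16) = -1/16)
q(Y) = (70 + Y)*(-1/16 + Y) (q(Y) = (Y - 1/16)*(Y + 70) = (-1/16 + Y)*(70 + Y) = (70 + Y)*(-1/16 + Y))
-61*(-5216 + q(-80))/(-1130 - 3360) = -61*(-5216 + (-35/8 + (-80)² + (1119/16)*(-80)))/(-1130 - 3360) = -61*(-5216 + (-35/8 + 6400 - 5595))/(-4490) = -61*(-5216 + 6405/8)*(-1)/4490 = -(-2154703)*(-1)/(8*4490) = -61*35323/35920 = -2154703/35920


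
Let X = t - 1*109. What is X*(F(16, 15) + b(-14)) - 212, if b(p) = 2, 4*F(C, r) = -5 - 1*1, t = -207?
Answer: -370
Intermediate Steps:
F(C, r) = -3/2 (F(C, r) = (-5 - 1*1)/4 = (-5 - 1)/4 = (1/4)*(-6) = -3/2)
X = -316 (X = -207 - 1*109 = -207 - 109 = -316)
X*(F(16, 15) + b(-14)) - 212 = -316*(-3/2 + 2) - 212 = -316*1/2 - 212 = -158 - 212 = -370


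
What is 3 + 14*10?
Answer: 143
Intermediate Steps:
3 + 14*10 = 3 + 140 = 143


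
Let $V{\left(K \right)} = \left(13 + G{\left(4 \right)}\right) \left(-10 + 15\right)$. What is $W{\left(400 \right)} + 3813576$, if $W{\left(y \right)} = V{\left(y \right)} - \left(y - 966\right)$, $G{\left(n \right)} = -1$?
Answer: $3814202$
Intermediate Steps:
$V{\left(K \right)} = 60$ ($V{\left(K \right)} = \left(13 - 1\right) \left(-10 + 15\right) = 12 \cdot 5 = 60$)
$W{\left(y \right)} = 1026 - y$ ($W{\left(y \right)} = 60 - \left(y - 966\right) = 60 - \left(-966 + y\right) = 1026 - y$)
$W{\left(400 \right)} + 3813576 = \left(1026 - 400\right) + 3813576 = 626 + 3813576 = 3814202$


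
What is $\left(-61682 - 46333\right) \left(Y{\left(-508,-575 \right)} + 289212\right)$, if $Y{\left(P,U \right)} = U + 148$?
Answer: $-31193111775$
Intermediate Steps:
$Y{\left(P,U \right)} = 148 + U$
$\left(-61682 - 46333\right) \left(Y{\left(-508,-575 \right)} + 289212\right) = \left(-61682 - 46333\right) \left(\left(148 - 575\right) + 289212\right) = - 108015 \left(-427 + 289212\right) = \left(-108015\right) 288785 = -31193111775$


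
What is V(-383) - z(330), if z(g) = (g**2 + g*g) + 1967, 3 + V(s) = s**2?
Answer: -73081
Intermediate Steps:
V(s) = -3 + s**2
z(g) = 1967 + 2*g**2 (z(g) = (g**2 + g**2) + 1967 = 2*g**2 + 1967 = 1967 + 2*g**2)
V(-383) - z(330) = (-3 + (-383)**2) - (1967 + 2*330**2) = (-3 + 146689) - (1967 + 2*108900) = 146686 - (1967 + 217800) = 146686 - 1*219767 = 146686 - 219767 = -73081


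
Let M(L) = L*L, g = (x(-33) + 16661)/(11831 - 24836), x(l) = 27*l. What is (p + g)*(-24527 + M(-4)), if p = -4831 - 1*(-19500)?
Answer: -935117077565/2601 ≈ -3.5952e+8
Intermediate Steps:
g = -3154/2601 (g = (27*(-33) + 16661)/(11831 - 24836) = (-891 + 16661)/(-13005) = 15770*(-1/13005) = -3154/2601 ≈ -1.2126)
M(L) = L²
p = 14669 (p = -4831 + 19500 = 14669)
(p + g)*(-24527 + M(-4)) = (14669 - 3154/2601)*(-24527 + (-4)²) = 38150915*(-24527 + 16)/2601 = (38150915/2601)*(-24511) = -935117077565/2601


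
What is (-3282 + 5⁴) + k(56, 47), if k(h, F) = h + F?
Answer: -2554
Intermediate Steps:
k(h, F) = F + h
(-3282 + 5⁴) + k(56, 47) = (-3282 + 5⁴) + (47 + 56) = (-3282 + 625) + 103 = -2657 + 103 = -2554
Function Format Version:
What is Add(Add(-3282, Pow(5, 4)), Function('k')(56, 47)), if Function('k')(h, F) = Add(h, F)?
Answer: -2554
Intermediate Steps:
Function('k')(h, F) = Add(F, h)
Add(Add(-3282, Pow(5, 4)), Function('k')(56, 47)) = Add(Add(-3282, Pow(5, 4)), Add(47, 56)) = Add(Add(-3282, 625), 103) = Add(-2657, 103) = -2554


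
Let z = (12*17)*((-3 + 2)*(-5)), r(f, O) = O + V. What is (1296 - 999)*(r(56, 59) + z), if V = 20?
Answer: 326403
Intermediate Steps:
r(f, O) = 20 + O (r(f, O) = O + 20 = 20 + O)
z = 1020 (z = 204*(-1*(-5)) = 204*5 = 1020)
(1296 - 999)*(r(56, 59) + z) = (1296 - 999)*((20 + 59) + 1020) = 297*(79 + 1020) = 297*1099 = 326403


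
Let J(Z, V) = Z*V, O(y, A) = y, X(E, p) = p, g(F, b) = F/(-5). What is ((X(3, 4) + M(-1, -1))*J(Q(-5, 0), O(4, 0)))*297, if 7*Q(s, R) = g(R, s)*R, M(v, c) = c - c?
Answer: 0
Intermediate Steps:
g(F, b) = -F/5 (g(F, b) = F*(-⅕) = -F/5)
M(v, c) = 0
Q(s, R) = -R²/35 (Q(s, R) = ((-R/5)*R)/7 = (-R²/5)/7 = -R²/35)
J(Z, V) = V*Z
((X(3, 4) + M(-1, -1))*J(Q(-5, 0), O(4, 0)))*297 = ((4 + 0)*(4*(-1/35*0²)))*297 = (4*(4*(-1/35*0)))*297 = (4*(4*0))*297 = (4*0)*297 = 0*297 = 0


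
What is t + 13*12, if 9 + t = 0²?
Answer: 147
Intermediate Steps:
t = -9 (t = -9 + 0² = -9 + 0 = -9)
t + 13*12 = -9 + 13*12 = -9 + 156 = 147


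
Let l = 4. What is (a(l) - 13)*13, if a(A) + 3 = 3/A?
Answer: -793/4 ≈ -198.25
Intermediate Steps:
a(A) = -3 + 3/A
(a(l) - 13)*13 = ((-3 + 3/4) - 13)*13 = ((-3 + 3*(¼)) - 13)*13 = ((-3 + ¾) - 13)*13 = (-9/4 - 13)*13 = -61/4*13 = -793/4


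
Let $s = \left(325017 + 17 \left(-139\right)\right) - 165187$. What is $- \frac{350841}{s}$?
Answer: $- \frac{116947}{52489} \approx -2.228$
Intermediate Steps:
$s = 157467$ ($s = \left(325017 - 2363\right) - 165187 = 322654 - 165187 = 157467$)
$- \frac{350841}{s} = - \frac{350841}{157467} = \left(-350841\right) \frac{1}{157467} = - \frac{116947}{52489}$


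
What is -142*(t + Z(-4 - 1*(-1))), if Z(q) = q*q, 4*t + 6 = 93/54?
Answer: -40541/36 ≈ -1126.1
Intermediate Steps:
t = -77/72 (t = -3/2 + (93/54)/4 = -3/2 + (93*(1/54))/4 = -3/2 + (¼)*(31/18) = -3/2 + 31/72 = -77/72 ≈ -1.0694)
Z(q) = q²
-142*(t + Z(-4 - 1*(-1))) = -142*(-77/72 + (-4 - 1*(-1))²) = -142*(-77/72 + (-4 + 1)²) = -142*(-77/72 + (-3)²) = -142*(-77/72 + 9) = -142*571/72 = -40541/36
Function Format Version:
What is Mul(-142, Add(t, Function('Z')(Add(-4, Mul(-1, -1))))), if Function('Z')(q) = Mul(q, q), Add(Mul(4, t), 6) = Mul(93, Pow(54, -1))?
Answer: Rational(-40541, 36) ≈ -1126.1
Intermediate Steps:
t = Rational(-77, 72) (t = Add(Rational(-3, 2), Mul(Rational(1, 4), Mul(93, Pow(54, -1)))) = Add(Rational(-3, 2), Mul(Rational(1, 4), Mul(93, Rational(1, 54)))) = Add(Rational(-3, 2), Mul(Rational(1, 4), Rational(31, 18))) = Add(Rational(-3, 2), Rational(31, 72)) = Rational(-77, 72) ≈ -1.0694)
Function('Z')(q) = Pow(q, 2)
Mul(-142, Add(t, Function('Z')(Add(-4, Mul(-1, -1))))) = Mul(-142, Add(Rational(-77, 72), Pow(Add(-4, Mul(-1, -1)), 2))) = Mul(-142, Add(Rational(-77, 72), Pow(Add(-4, 1), 2))) = Mul(-142, Add(Rational(-77, 72), Pow(-3, 2))) = Mul(-142, Add(Rational(-77, 72), 9)) = Mul(-142, Rational(571, 72)) = Rational(-40541, 36)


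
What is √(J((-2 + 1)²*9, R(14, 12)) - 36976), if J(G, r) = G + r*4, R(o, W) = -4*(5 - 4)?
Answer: I*√36983 ≈ 192.31*I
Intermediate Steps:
R(o, W) = -4 (R(o, W) = -4*1 = -4)
J(G, r) = G + 4*r
√(J((-2 + 1)²*9, R(14, 12)) - 36976) = √(((-2 + 1)²*9 + 4*(-4)) - 36976) = √(((-1)²*9 - 16) - 36976) = √((1*9 - 16) - 36976) = √((9 - 16) - 36976) = √(-7 - 36976) = √(-36983) = I*√36983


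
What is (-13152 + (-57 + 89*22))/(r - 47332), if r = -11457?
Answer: 11251/58789 ≈ 0.19138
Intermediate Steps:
(-13152 + (-57 + 89*22))/(r - 47332) = (-13152 + (-57 + 89*22))/(-11457 - 47332) = (-13152 + (-57 + 1958))/(-58789) = (-13152 + 1901)*(-1/58789) = -11251*(-1/58789) = 11251/58789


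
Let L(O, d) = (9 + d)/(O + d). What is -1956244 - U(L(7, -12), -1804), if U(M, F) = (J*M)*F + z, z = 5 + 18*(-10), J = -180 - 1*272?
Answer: -12226569/5 ≈ -2.4453e+6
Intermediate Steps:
J = -452 (J = -180 - 272 = -452)
z = -175 (z = 5 - 180 = -175)
L(O, d) = (9 + d)/(O + d)
U(M, F) = -175 - 452*F*M (U(M, F) = (-452*M)*F - 175 = -452*F*M - 175 = -175 - 452*F*M)
-1956244 - U(L(7, -12), -1804) = -1956244 - (-175 - 452*(-1804)*(9 - 12)/(7 - 12)) = -1956244 - (-175 - 452*(-1804)*-3/(-5)) = -1956244 - (-175 - 452*(-1804)*(-⅕*(-3))) = -1956244 - (-175 - 452*(-1804)*⅗) = -1956244 - (-175 + 2446224/5) = -1956244 - 1*2445349/5 = -1956244 - 2445349/5 = -12226569/5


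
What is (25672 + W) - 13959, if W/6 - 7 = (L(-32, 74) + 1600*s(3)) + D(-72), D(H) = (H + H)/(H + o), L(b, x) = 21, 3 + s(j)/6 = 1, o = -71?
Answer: -14773753/143 ≈ -1.0331e+5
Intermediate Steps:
s(j) = -12 (s(j) = -18 + 6*1 = -18 + 6 = -12)
D(H) = 2*H/(-71 + H) (D(H) = (H + H)/(H - 71) = (2*H)/(-71 + H) = 2*H/(-71 + H))
W = -16448712/143 (W = 42 + 6*((21 + 1600*(-12)) + 2*(-72)/(-71 - 72)) = 42 + 6*((21 - 19200) + 2*(-72)/(-143)) = 42 + 6*(-19179 + 2*(-72)*(-1/143)) = 42 + 6*(-19179 + 144/143) = 42 + 6*(-2742453/143) = 42 - 16454718/143 = -16448712/143 ≈ -1.1503e+5)
(25672 + W) - 13959 = (25672 - 16448712/143) - 13959 = -12777616/143 - 13959 = -14773753/143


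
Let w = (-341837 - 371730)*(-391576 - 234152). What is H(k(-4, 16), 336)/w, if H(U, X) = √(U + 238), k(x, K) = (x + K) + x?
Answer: √246/446498851776 ≈ 3.5128e-11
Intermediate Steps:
w = 446498851776 (w = -713567*(-625728) = 446498851776)
k(x, K) = K + 2*x (k(x, K) = (K + x) + x = K + 2*x)
H(U, X) = √(238 + U)
H(k(-4, 16), 336)/w = √(238 + (16 + 2*(-4)))/446498851776 = √(238 + (16 - 8))*(1/446498851776) = √(238 + 8)*(1/446498851776) = √246*(1/446498851776) = √246/446498851776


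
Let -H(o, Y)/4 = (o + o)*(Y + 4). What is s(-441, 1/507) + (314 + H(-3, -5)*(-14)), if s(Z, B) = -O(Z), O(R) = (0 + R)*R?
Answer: -193831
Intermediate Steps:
O(R) = R² (O(R) = R*R = R²)
s(Z, B) = -Z²
H(o, Y) = -8*o*(4 + Y) (H(o, Y) = -4*(o + o)*(Y + 4) = -4*2*o*(4 + Y) = -8*o*(4 + Y))
s(-441, 1/507) + (314 + H(-3, -5)*(-14)) = -1*(-441)² + (314 - 8*(-3)*(4 - 5)*(-14)) = -1*194481 + (314 - 8*(-3)*(-1)*(-14)) = -194481 + (314 - 24*(-14)) = -194481 + (314 + 336) = -194481 + 650 = -193831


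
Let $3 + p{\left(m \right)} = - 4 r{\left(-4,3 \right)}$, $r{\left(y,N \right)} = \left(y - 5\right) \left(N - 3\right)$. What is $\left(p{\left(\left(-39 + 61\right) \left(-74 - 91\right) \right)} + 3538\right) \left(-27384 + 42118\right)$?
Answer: $52084690$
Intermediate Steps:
$r{\left(y,N \right)} = \left(-5 + y\right) \left(-3 + N\right)$
$p{\left(m \right)} = -3$ ($p{\left(m \right)} = -3 - 4 \left(15 - 15 - -12 + 3 \left(-4\right)\right) = -3 - 4 \left(15 - 15 + 12 - 12\right) = -3 - 0 = -3 + 0 = -3$)
$\left(p{\left(\left(-39 + 61\right) \left(-74 - 91\right) \right)} + 3538\right) \left(-27384 + 42118\right) = \left(-3 + 3538\right) \left(-27384 + 42118\right) = 3535 \cdot 14734 = 52084690$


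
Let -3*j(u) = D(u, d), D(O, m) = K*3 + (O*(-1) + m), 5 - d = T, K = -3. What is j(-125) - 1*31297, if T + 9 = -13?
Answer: -94034/3 ≈ -31345.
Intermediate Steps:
T = -22 (T = -9 - 13 = -22)
d = 27 (d = 5 - 1*(-22) = 5 + 22 = 27)
D(O, m) = -9 + m - O (D(O, m) = -3*3 + (O*(-1) + m) = -9 + (-O + m) = -9 + (m - O) = -9 + m - O)
j(u) = -6 + u/3 (j(u) = -(-9 + 27 - u)/3 = -(18 - u)/3 = -6 + u/3)
j(-125) - 1*31297 = (-6 + (1/3)*(-125)) - 1*31297 = (-6 - 125/3) - 31297 = -143/3 - 31297 = -94034/3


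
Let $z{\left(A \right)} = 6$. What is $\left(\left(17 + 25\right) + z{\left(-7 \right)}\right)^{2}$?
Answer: $2304$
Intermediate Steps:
$\left(\left(17 + 25\right) + z{\left(-7 \right)}\right)^{2} = \left(\left(17 + 25\right) + 6\right)^{2} = \left(42 + 6\right)^{2} = 48^{2} = 2304$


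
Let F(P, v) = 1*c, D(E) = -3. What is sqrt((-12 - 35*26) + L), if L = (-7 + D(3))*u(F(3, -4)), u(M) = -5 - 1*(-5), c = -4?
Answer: I*sqrt(922) ≈ 30.364*I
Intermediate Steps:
F(P, v) = -4 (F(P, v) = 1*(-4) = -4)
u(M) = 0 (u(M) = -5 + 5 = 0)
L = 0 (L = (-7 - 3)*0 = -10*0 = 0)
sqrt((-12 - 35*26) + L) = sqrt((-12 - 35*26) + 0) = sqrt((-12 - 910) + 0) = sqrt(-922 + 0) = sqrt(-922) = I*sqrt(922)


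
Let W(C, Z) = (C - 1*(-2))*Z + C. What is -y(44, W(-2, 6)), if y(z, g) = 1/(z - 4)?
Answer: -1/40 ≈ -0.025000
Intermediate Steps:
W(C, Z) = C + Z*(2 + C) (W(C, Z) = (C + 2)*Z + C = (2 + C)*Z + C = Z*(2 + C) + C = C + Z*(2 + C))
y(z, g) = 1/(-4 + z)
-y(44, W(-2, 6)) = -1/(-4 + 44) = -1/40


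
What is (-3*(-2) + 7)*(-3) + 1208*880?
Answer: 1063001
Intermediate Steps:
(-3*(-2) + 7)*(-3) + 1208*880 = (6 + 7)*(-3) + 1063040 = 13*(-3) + 1063040 = -39 + 1063040 = 1063001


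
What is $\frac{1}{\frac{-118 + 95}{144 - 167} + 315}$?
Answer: $\frac{1}{316} \approx 0.0031646$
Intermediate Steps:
$\frac{1}{\frac{-118 + 95}{144 - 167} + 315} = \frac{1}{- \frac{23}{-23} + 315} = \frac{1}{\left(-23\right) \left(- \frac{1}{23}\right) + 315} = \frac{1}{1 + 315} = \frac{1}{316}$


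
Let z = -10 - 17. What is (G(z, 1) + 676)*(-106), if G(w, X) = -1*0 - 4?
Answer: -71232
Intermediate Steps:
z = -27
G(w, X) = -4 (G(w, X) = 0 - 4 = -4)
(G(z, 1) + 676)*(-106) = (-4 + 676)*(-106) = 672*(-106) = -71232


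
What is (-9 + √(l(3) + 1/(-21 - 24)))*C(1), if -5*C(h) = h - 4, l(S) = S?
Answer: -27/5 + √670/25 ≈ -4.3646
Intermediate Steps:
C(h) = ⅘ - h/5 (C(h) = -(h - 4)/5 = -(-4 + h)/5 = ⅘ - h/5)
(-9 + √(l(3) + 1/(-21 - 24)))*C(1) = (-9 + √(3 + 1/(-21 - 24)))*(⅘ - ⅕*1) = (-9 + √(3 + 1/(-45)))*(⅘ - ⅕) = (-9 + √(3 - 1/45))*(⅗) = (-9 + √(134/45))*(⅗) = (-9 + √670/15)*(⅗) = -27/5 + √670/25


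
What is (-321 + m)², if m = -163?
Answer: 234256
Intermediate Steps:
(-321 + m)² = (-321 - 163)² = (-484)² = 234256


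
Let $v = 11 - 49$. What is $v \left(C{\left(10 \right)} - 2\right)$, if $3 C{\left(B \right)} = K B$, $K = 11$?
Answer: $- \frac{3952}{3} \approx -1317.3$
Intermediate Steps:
$v = -38$ ($v = 11 - 49 = -38$)
$C{\left(B \right)} = \frac{11 B}{3}$
$v \left(C{\left(10 \right)} - 2\right) = - 38 \left(\frac{11}{3} \cdot 10 - 2\right) = - 38 \left(\frac{110}{3} - 2\right) = \left(-38\right) \frac{104}{3} = - \frac{3952}{3}$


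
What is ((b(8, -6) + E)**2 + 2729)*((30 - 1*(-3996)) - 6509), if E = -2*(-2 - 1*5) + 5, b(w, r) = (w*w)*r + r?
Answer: -348538710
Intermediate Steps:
b(w, r) = r + r*w**2 (b(w, r) = w**2*r + r = r*w**2 + r = r + r*w**2)
E = 19 (E = -2*(-2 - 5) + 5 = -2*(-7) + 5 = 14 + 5 = 19)
((b(8, -6) + E)**2 + 2729)*((30 - 1*(-3996)) - 6509) = ((-6*(1 + 8**2) + 19)**2 + 2729)*((30 - 1*(-3996)) - 6509) = ((-6*(1 + 64) + 19)**2 + 2729)*((30 + 3996) - 6509) = ((-6*65 + 19)**2 + 2729)*(4026 - 6509) = ((-390 + 19)**2 + 2729)*(-2483) = ((-371)**2 + 2729)*(-2483) = (137641 + 2729)*(-2483) = 140370*(-2483) = -348538710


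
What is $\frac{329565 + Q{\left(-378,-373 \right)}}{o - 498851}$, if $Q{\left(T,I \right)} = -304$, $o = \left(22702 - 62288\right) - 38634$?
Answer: $- \frac{329261}{577071} \approx -0.57057$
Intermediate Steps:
$o = -78220$ ($o = -39586 - 38634 = -78220$)
$\frac{329565 + Q{\left(-378,-373 \right)}}{o - 498851} = \frac{329565 - 304}{-78220 - 498851} = \frac{329261}{-577071} = 329261 \left(- \frac{1}{577071}\right) = - \frac{329261}{577071}$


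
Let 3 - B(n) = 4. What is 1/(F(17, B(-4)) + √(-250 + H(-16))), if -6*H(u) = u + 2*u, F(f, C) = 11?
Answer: 1/33 - I*√2/33 ≈ 0.030303 - 0.042855*I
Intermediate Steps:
B(n) = -1 (B(n) = 3 - 1*4 = 3 - 4 = -1)
H(u) = -u/2 (H(u) = -(u + 2*u)/6 = -u/2)
1/(F(17, B(-4)) + √(-250 + H(-16))) = 1/(11 + √(-250 - ½*(-16))) = 1/(11 + √(-250 + 8)) = 1/(11 + √(-242)) = 1/(11 + 11*I*√2)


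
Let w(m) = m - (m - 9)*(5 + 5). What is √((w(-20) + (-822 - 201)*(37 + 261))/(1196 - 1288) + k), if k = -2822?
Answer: 2*√64630/23 ≈ 22.106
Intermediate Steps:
w(m) = 90 - 9*m (w(m) = m - (-9 + m)*10 = m - (-90 + 10*m) = m + (90 - 10*m) = 90 - 9*m)
√((w(-20) + (-822 - 201)*(37 + 261))/(1196 - 1288) + k) = √(((90 - 9*(-20)) + (-822 - 201)*(37 + 261))/(1196 - 1288) - 2822) = √(((90 + 180) - 1023*298)/(-92) - 2822) = √((270 - 304854)*(-1/92) - 2822) = √(-304584*(-1/92) - 2822) = √(76146/23 - 2822) = √(11240/23) = 2*√64630/23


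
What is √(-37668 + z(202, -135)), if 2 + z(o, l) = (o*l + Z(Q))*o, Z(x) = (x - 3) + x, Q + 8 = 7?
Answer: 2*I*√1386805 ≈ 2355.3*I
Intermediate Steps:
Q = -1 (Q = -8 + 7 = -1)
Z(x) = -3 + 2*x (Z(x) = (-3 + x) + x = -3 + 2*x)
z(o, l) = -2 + o*(-5 + l*o) (z(o, l) = -2 + (o*l + (-3 + 2*(-1)))*o = -2 + (l*o + (-3 - 2))*o = -2 + (l*o - 5)*o = -2 + (-5 + l*o)*o = -2 + o*(-5 + l*o))
√(-37668 + z(202, -135)) = √(-37668 + (-2 - 5*202 - 135*202²)) = √(-37668 + (-2 - 1010 - 135*40804)) = √(-37668 + (-2 - 1010 - 5508540)) = √(-37668 - 5509552) = √(-5547220) = 2*I*√1386805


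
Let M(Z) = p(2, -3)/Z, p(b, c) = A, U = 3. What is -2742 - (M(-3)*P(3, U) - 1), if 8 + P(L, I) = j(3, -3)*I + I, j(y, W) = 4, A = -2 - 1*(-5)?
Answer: -2734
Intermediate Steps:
A = 3 (A = -2 + 5 = 3)
p(b, c) = 3
P(L, I) = -8 + 5*I (P(L, I) = -8 + (4*I + I) = -8 + 5*I)
M(Z) = 3/Z
-2742 - (M(-3)*P(3, U) - 1) = -2742 - ((3/(-3))*(-8 + 5*3) - 1) = -2742 - ((3*(-⅓))*(-8 + 15) - 1) = -2742 - (-1*7 - 1) = -2742 - (-7 - 1) = -2742 - 1*(-8) = -2742 + 8 = -2734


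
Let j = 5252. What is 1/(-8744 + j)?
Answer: -1/3492 ≈ -0.00028637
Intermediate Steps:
1/(-8744 + j) = 1/(-8744 + 5252) = 1/(-3492) = -1/3492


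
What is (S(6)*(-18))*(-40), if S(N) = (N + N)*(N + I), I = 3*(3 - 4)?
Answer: 25920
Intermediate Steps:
I = -3 (I = 3*(-1) = -3)
S(N) = 2*N*(-3 + N) (S(N) = (N + N)*(N - 3) = (2*N)*(-3 + N) = 2*N*(-3 + N))
(S(6)*(-18))*(-40) = ((2*6*(-3 + 6))*(-18))*(-40) = ((2*6*3)*(-18))*(-40) = (36*(-18))*(-40) = -648*(-40) = 25920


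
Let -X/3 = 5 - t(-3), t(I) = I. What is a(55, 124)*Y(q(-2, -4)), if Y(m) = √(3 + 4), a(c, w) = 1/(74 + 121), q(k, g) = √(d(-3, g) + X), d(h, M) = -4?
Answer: √7/195 ≈ 0.013568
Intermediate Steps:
X = -24 (X = -3*(5 - 1*(-3)) = -3*(5 + 3) = -3*8 = -24)
q(k, g) = 2*I*√7 (q(k, g) = √(-4 - 24) = √(-28) = 2*I*√7)
a(c, w) = 1/195
Y(m) = √7
a(55, 124)*Y(q(-2, -4)) = √7/195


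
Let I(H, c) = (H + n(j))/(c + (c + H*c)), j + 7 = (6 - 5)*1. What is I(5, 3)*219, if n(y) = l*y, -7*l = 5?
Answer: 4745/49 ≈ 96.837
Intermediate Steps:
l = -5/7 (l = -1/7*5 = -5/7 ≈ -0.71429)
j = -6 (j = -7 + (6 - 5)*1 = -7 + 1*1 = -7 + 1 = -6)
n(y) = -5*y/7
I(H, c) = (30/7 + H)/(2*c + H*c) (I(H, c) = (H - 5/7*(-6))/(c + (c + H*c)) = (H + 30/7)/(2*c + H*c) = (30/7 + H)/(2*c + H*c))
I(5, 3)*219 = ((30/7 + 5)/(3*(2 + 5)))*219 = ((1/3)*(65/7)/7)*219 = ((1/3)*(1/7)*(65/7))*219 = (65/147)*219 = 4745/49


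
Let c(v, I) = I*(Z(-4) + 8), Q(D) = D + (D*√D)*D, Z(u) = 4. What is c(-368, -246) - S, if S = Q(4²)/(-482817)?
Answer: -1425274744/482817 ≈ -2952.0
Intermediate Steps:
Q(D) = D + D^(5/2) (Q(D) = D + D^(3/2)*D = D + D^(5/2))
c(v, I) = 12*I (c(v, I) = I*(4 + 8) = I*12 = 12*I)
S = -1040/482817 (S = (4² + (4²)^(5/2))/(-482817) = (16 + 16^(5/2))*(-1/482817) = (16 + 1024)*(-1/482817) = 1040*(-1/482817) = -1040/482817 ≈ -0.0021540)
c(-368, -246) - S = 12*(-246) - 1*(-1040/482817) = -2952 + 1040/482817 = -1425274744/482817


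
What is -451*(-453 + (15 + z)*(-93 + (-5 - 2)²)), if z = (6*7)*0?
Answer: 501963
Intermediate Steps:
z = 0 (z = 42*0 = 0)
-451*(-453 + (15 + z)*(-93 + (-5 - 2)²)) = -451*(-453 + (15 + 0)*(-93 + (-5 - 2)²)) = -451*(-453 + 15*(-93 + (-7)²)) = -451*(-453 + 15*(-93 + 49)) = -451*(-453 + 15*(-44)) = -451*(-453 - 660) = -451*(-1113) = 501963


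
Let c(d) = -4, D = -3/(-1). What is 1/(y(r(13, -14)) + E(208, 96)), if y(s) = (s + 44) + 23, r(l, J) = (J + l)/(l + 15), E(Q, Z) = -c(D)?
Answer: 28/1987 ≈ 0.014092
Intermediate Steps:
D = 3 (D = -3*(-1) = 3)
E(Q, Z) = 4 (E(Q, Z) = -1*(-4) = 4)
r(l, J) = (J + l)/(15 + l)
y(s) = 67 + s (y(s) = (44 + s) + 23 = 67 + s)
1/(y(r(13, -14)) + E(208, 96)) = 1/((67 + (-14 + 13)/(15 + 13)) + 4) = 1/((67 - 1/28) + 4) = 1/(1875/28 + 4) = 1/(1987/28) = 28/1987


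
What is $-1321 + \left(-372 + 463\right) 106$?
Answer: $8325$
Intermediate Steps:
$-1321 + \left(-372 + 463\right) 106 = -1321 + 91 \cdot 106 = -1321 + 9646 = 8325$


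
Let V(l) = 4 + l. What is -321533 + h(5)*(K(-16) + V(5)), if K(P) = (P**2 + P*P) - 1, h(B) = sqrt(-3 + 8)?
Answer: -321533 + 520*sqrt(5) ≈ -3.2037e+5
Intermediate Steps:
h(B) = sqrt(5)
K(P) = -1 + 2*P**2 (K(P) = (P**2 + P**2) - 1 = 2*P**2 - 1 = -1 + 2*P**2)
-321533 + h(5)*(K(-16) + V(5)) = -321533 + sqrt(5)*((-1 + 2*(-16)**2) + (4 + 5)) = -321533 + sqrt(5)*((-1 + 2*256) + 9) = -321533 + sqrt(5)*((-1 + 512) + 9) = -321533 + sqrt(5)*(511 + 9) = -321533 + sqrt(5)*520 = -321533 + 520*sqrt(5)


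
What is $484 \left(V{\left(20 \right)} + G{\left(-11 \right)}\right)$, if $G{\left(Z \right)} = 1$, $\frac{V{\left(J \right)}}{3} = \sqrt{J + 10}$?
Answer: $484 + 1452 \sqrt{30} \approx 8436.9$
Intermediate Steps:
$V{\left(J \right)} = 3 \sqrt{10 + J}$ ($V{\left(J \right)} = 3 \sqrt{J + 10} = 3 \sqrt{10 + J}$)
$484 \left(V{\left(20 \right)} + G{\left(-11 \right)}\right) = 484 \left(3 \sqrt{10 + 20} + 1\right) = 484 \left(3 \sqrt{30} + 1\right) = 484 \left(1 + 3 \sqrt{30}\right) = 484 + 1452 \sqrt{30}$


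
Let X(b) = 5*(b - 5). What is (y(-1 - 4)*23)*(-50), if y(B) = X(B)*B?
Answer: -287500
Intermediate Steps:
X(b) = -25 + 5*b (X(b) = 5*(-5 + b) = -25 + 5*b)
y(B) = B*(-25 + 5*B) (y(B) = (-25 + 5*B)*B = B*(-25 + 5*B))
(y(-1 - 4)*23)*(-50) = ((5*(-1 - 4)*(-5 + (-1 - 4)))*23)*(-50) = ((5*(-5)*(-5 - 5))*23)*(-50) = ((5*(-5)*(-10))*23)*(-50) = (250*23)*(-50) = 5750*(-50) = -287500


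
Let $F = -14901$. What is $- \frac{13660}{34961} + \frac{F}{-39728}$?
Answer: $- \frac{21730619}{1388930608} \approx -0.015646$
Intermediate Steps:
$- \frac{13660}{34961} + \frac{F}{-39728} = - \frac{13660}{34961} - \frac{14901}{-39728} = \left(-13660\right) \frac{1}{34961} - - \frac{14901}{39728} = - \frac{13660}{34961} + \frac{14901}{39728} = - \frac{21730619}{1388930608}$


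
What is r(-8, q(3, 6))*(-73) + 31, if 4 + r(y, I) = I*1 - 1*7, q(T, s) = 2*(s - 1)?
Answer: 104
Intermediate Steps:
q(T, s) = -2 + 2*s (q(T, s) = 2*(-1 + s) = -2 + 2*s)
r(y, I) = -11 + I (r(y, I) = -4 + (I*1 - 1*7) = -4 + (I - 7) = -4 + (-7 + I) = -11 + I)
r(-8, q(3, 6))*(-73) + 31 = (-11 + (-2 + 2*6))*(-73) + 31 = (-11 + (-2 + 12))*(-73) + 31 = (-11 + 10)*(-73) + 31 = -1*(-73) + 31 = 73 + 31 = 104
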